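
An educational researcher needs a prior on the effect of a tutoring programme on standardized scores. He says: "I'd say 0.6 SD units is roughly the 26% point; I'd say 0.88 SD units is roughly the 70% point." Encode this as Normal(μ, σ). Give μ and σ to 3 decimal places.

μ = 0.754, σ = 0.240

The p-quantile of Normal(μ,σ) is μ + z_p·σ, with z_{0.26} = -0.6433 and z_{0.7} = 0.5244.
Eliminate σ: μ = (z₂·x₁ − z₁·x₂)/(z₂ − z₁) = (0.5244·0.6 − (-0.6433)·0.88)/1.168 = 0.754.
Then σ = (x₂ − x₁)/(z₂ − z₁) = (0.88 − 0.6)/1.168 = 0.240.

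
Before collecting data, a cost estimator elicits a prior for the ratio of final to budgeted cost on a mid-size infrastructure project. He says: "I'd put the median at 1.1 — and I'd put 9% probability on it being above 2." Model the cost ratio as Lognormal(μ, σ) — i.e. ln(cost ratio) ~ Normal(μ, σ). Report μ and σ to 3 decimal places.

If T ~ Lognormal(μ,σ) then ln T ~ Normal(μ,σ), so the p-quantile of ln T is μ + z_p·σ.
ln(1.1) = 0.09531 and ln(2) = 0.6931; z_{0.5} = 0, z_{0.91} = 1.341.
σ = (0.6931 − 0.09531)/(1.341 − (0)) = 0.446.
μ = 0.09531 − (0)·0.446 = 0.095.

μ ≈ 0.095, σ ≈ 0.446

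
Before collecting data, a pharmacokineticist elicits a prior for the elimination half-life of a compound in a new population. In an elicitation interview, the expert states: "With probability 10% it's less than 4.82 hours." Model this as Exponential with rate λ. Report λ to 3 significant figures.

λ ≈ 0.0219

P(T < 4.82) = 1 − e^(−λ·4.82) = 0.1, so λ = −ln(1−0.1)/4.82 = −ln(0.9)/4.82 = 0.0219.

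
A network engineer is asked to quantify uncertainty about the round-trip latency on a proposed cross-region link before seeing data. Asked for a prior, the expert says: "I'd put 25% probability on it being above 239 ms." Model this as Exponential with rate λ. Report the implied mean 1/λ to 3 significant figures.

mean ≈ 172 ms

P(T > 239.0) = e^(−λ·239.0) = 0.25, so λ = −ln(0.25)/239.0 = 0.0058.
Mean = 1/λ = 172 ms.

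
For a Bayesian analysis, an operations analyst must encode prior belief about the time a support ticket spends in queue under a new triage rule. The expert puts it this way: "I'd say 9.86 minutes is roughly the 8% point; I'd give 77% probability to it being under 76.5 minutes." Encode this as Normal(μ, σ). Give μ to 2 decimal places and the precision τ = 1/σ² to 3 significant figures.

The p-quantile of Normal(μ,σ) is μ + z_p·σ, with z_{0.08} = -1.405 and z_{0.77} = 0.7388.
Eliminate σ: μ = (z₂·x₁ − z₁·x₂)/(z₂ − z₁) = (0.7388·9.86 − (-1.405)·76.5)/2.144 = 53.53.
Then σ = (x₂ − x₁)/(z₂ − z₁) = (76.5 − 9.86)/2.144 = 31.08.
Precision τ = 1/σ² = 1/31.08² = 0.00104.

μ = 53.53, τ = 0.00104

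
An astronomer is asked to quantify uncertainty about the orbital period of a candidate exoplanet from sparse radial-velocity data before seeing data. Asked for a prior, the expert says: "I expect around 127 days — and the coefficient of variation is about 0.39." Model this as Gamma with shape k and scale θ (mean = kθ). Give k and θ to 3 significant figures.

For Gamma(k, scale θ): mean = kθ, variance = kθ², so CV = 1/√k.
CV = 0.39, hence k = 1/CV² = 6.57.
Then θ = mean/k = 127/6.57 = 19.3.

k ≈ 6.57, θ ≈ 19.3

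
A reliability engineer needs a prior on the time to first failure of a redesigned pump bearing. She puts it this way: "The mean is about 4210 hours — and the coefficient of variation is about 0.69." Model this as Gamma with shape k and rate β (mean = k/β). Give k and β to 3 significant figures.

k ≈ 2.1, β ≈ 0.000499

For Gamma(k, rate β): mean = k/β, variance = k/β², so CV = 1/√k.
CV = 0.69, hence k = 1/CV² = 2.1.
Then β = k/mean = 2.1/4210 = 0.000499.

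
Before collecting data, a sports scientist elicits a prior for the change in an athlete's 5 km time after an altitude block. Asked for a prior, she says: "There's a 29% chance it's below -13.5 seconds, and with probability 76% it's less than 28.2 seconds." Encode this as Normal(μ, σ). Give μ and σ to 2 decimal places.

For Normal(μ,σ), the p-quantile is μ + z_p·σ. Here z_{0.29} = -0.5534, z_{0.76} = 0.7063.
So -13.5 = μ − 0.5534σ and 28.2 = μ + 0.7063σ.
Subtracting: σ = (28.2 − -13.5)/(0.7063 − (-0.5534)) = 33.10.
Then μ = -13.5 − (-0.5534)·33.10 = 4.82.

μ = 4.82, σ = 33.10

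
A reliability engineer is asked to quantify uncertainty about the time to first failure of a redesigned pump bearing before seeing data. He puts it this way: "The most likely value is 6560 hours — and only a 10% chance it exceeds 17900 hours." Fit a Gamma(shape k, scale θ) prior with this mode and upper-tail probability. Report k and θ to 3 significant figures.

Gamma(k,θ) with k>1 has mode (k−1)θ, so θ = 6560/(k−1).
Need P(X < 17900) = 0.9 with θ tied to k this way. Start at k = 2, θ = 6560: P(X<17900) ≈ 0.756.
Too low — raise k to concentrate. Iterating converges to k ≈ 2.9.
Then θ = 6560/(2.9−1) ≈ 3450.

k ≈ 2.9, θ ≈ 3450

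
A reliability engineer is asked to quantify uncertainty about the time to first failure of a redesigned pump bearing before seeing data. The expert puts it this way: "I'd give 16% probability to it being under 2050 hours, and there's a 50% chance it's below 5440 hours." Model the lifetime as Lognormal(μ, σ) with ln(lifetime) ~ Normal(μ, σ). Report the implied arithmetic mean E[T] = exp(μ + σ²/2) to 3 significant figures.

E[T] ≈ 8810 hours

If T ~ Lognormal(μ,σ) then ln T ~ Normal(μ,σ), so the p-quantile of ln T is μ + z_p·σ.
ln(2050) = 7.626 and ln(5440) = 8.602; z_{0.16} = -0.9945, z_{0.5} = 0.
σ = (8.602 − 7.626)/(0 − (-0.9945)) = 0.981.
μ = 7.626 − (-0.9945)·0.981 = 8.602.
E[T] = exp(μ + σ²/2) = exp(8.602 + 0.4816) = 8810 hours.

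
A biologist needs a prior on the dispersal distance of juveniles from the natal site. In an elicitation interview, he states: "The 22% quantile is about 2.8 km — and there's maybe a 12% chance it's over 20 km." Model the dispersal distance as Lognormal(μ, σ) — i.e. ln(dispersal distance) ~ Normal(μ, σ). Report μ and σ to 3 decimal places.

If T ~ Lognormal(μ,σ) then ln T ~ Normal(μ,σ), so the p-quantile of ln T is μ + z_p·σ.
ln(2.8) = 1.03 and ln(20) = 2.996; z_{0.22} = -0.7722, z_{0.88} = 1.175.
σ = (2.996 − 1.03)/(1.175 − (-0.7722)) = 1.010.
μ = 1.03 − (-0.7722)·1.010 = 1.809.

μ ≈ 1.809, σ ≈ 1.010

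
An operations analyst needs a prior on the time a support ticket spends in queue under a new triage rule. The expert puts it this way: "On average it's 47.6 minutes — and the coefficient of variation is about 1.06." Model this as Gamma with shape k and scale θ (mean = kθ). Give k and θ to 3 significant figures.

For Gamma(k, scale θ): mean = kθ, variance = kθ², so CV = 1/√k.
CV = 1.06, hence k = 1/CV² = 0.89.
Then θ = mean/k = 47.6/0.89 = 53.5.

k ≈ 0.89, θ ≈ 53.5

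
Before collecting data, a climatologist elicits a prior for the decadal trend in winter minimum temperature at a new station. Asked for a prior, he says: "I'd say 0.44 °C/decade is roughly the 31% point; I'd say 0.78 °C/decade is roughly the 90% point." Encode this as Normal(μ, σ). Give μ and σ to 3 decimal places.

The p-quantile of Normal(μ,σ) is μ + z_p·σ, with z_{0.31} = -0.4959 and z_{0.9} = 1.282.
Eliminate σ: μ = (z₂·x₁ − z₁·x₂)/(z₂ − z₁) = (1.282·0.44 − (-0.4959)·0.78)/1.777 = 0.535.
Then σ = (x₂ − x₁)/(z₂ − z₁) = (0.78 − 0.44)/1.777 = 0.191.

μ = 0.535, σ = 0.191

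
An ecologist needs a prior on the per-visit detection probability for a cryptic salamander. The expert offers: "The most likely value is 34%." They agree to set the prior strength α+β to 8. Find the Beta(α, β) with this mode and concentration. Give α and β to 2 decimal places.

α = 3.04, β = 4.96

For α,β > 1 the Beta mode is (α−1)/(α+β−2). With α+β = 8, the mode is (α−1)/6.
Set (α−1)/6 = 0.34 → α = 1 + 0.34·6 = 3.04.
β = 8 − α = 4.96.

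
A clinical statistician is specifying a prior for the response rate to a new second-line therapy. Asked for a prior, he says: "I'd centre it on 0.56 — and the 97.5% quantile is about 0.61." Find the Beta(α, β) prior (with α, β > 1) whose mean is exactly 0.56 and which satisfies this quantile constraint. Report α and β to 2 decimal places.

With mean 0.56 fixed, write α = 0.56s, β = 0.44s where s = α+β.
Need P(θ < 0.61) = 0.975 under Beta(0.56s, 0.44s). Normal approximation: (q−m)/√(m(1−m)/s) ≈ z_{0.975} = 1.96, so s ≈ 0.56·0.44·(1.96)²/(0.61−0.56)² = 378.6.
At s = 378.6: P(θ<0.61) ≈ 0.976. Adjusting to match 0.975 gives s ≈ 372.60.
So α = 0.56·372.60 ≈ 208.66, β = 0.44·372.60 ≈ 163.94.

α ≈ 208.66, β ≈ 163.94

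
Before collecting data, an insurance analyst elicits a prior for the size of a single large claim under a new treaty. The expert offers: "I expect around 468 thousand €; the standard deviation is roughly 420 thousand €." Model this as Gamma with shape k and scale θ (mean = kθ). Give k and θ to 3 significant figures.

k ≈ 1.24, θ ≈ 377

For Gamma(k, scale θ): mean = kθ, variance = kθ², so CV = 1/√k.
CV = SD/mean = 420/468 = 0.8974, hence k = 1/CV² = 1.24.
Then θ = mean/k = 468/1.24 = 377.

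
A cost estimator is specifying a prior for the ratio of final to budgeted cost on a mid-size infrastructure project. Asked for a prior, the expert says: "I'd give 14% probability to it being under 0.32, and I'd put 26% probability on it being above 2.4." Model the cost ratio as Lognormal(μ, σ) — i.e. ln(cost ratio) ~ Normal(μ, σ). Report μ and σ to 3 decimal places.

μ ≈ 0.123, σ ≈ 1.169

If T ~ Lognormal(μ,σ) then ln T ~ Normal(μ,σ), so the p-quantile of ln T is μ + z_p·σ.
ln(0.32) = -1.139 and ln(2.4) = 0.8755; z_{0.14} = -1.08, z_{0.74} = 0.6433.
σ = (0.8755 − -1.139)/(0.6433 − (-1.08)) = 1.169.
μ = -1.139 − (-1.08)·1.169 = 0.123.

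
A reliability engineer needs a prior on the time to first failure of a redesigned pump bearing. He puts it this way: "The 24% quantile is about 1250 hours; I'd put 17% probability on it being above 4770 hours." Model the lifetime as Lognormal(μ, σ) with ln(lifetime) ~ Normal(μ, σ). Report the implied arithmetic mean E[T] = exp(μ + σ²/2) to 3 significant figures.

If T ~ Lognormal(μ,σ) then ln T ~ Normal(μ,σ), so the p-quantile of ln T is μ + z_p·σ.
ln(1250) = 7.131 and ln(4770) = 8.47; z_{0.24} = -0.7063, z_{0.83} = 0.9542.
σ = (8.47 − 7.131)/(0.9542 − (-0.7063)) = 0.807.
μ = 7.131 − (-0.7063)·0.807 = 7.701.
E[T] = exp(μ + σ²/2) = exp(7.701 + 0.3252) = 3060 hours.

E[T] ≈ 3060 hours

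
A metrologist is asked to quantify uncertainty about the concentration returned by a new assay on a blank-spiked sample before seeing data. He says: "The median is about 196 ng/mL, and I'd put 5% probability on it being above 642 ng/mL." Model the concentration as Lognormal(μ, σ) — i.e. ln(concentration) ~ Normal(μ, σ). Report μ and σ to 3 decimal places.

If T ~ Lognormal(μ,σ) then ln T ~ Normal(μ,σ), so the p-quantile of ln T is μ + z_p·σ.
ln(196) = 5.278 and ln(642) = 6.465; z_{0.5} = 0, z_{0.95} = 1.645.
σ = (6.465 − 5.278)/(1.645 − (0)) = 0.721.
μ = 5.278 − (0)·0.721 = 5.278.

μ ≈ 5.278, σ ≈ 0.721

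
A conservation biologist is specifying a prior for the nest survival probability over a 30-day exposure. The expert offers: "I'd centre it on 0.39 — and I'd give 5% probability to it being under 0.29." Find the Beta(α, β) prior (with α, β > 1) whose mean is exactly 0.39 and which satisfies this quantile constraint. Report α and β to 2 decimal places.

With mean 0.39 fixed, write α = 0.39s, β = 0.61s where s = α+β.
Need P(θ < 0.29) = 0.05 under Beta(0.39s, 0.61s). Normal approximation: (q−m)/√(m(1−m)/s) ≈ z_{0.05} = -1.64, so s ≈ 0.39·0.61·(-1.64)²/(0.29−0.39)² = 64.4.
At s = 64.4: P(θ<0.29) ≈ 0.045. Adjusting to match 0.05 gives s ≈ 60.86.
So α = 0.39·60.86 ≈ 23.74, β = 0.61·60.86 ≈ 37.13.

α ≈ 23.74, β ≈ 37.13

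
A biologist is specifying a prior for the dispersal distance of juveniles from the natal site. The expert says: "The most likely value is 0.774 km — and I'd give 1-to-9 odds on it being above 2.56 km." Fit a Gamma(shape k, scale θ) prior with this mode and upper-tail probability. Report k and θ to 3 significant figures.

k ≈ 2.32, θ ≈ 0.588

Gamma(k,θ) with k>1 has mode (k−1)θ, so θ = 0.774/(k−1).
Need P(X < 2.56) = 0.9 with θ tied to k this way. Start at k = 2, θ = 0.774: P(X<2.56) ≈ 0.842.
Too low — raise k to concentrate. Iterating converges to k ≈ 2.32.
Then θ = 0.774/(2.32−1) ≈ 0.588.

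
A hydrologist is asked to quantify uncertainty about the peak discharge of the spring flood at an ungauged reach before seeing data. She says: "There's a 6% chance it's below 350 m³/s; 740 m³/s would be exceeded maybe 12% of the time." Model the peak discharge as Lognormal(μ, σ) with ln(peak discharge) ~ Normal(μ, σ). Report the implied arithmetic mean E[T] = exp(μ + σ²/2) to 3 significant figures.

E[T] ≈ 557 m³/s

If T ~ Lognormal(μ,σ) then ln T ~ Normal(μ,σ), so the p-quantile of ln T is μ + z_p·σ.
ln(350) = 5.858 and ln(740) = 6.607; z_{0.06} = -1.555, z_{0.88} = 1.175.
σ = (6.607 − 5.858)/(1.175 − (-1.555)) = 0.274.
μ = 5.858 − (-1.555)·0.274 = 6.284.
E[T] = exp(μ + σ²/2) = exp(6.284 + 0.0376) = 557 m³/s.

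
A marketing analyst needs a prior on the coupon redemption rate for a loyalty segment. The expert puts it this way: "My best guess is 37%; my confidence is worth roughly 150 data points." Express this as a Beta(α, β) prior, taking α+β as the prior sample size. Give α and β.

Under the effective-sample-size interpretation, Beta(α, β) has prior mean α/(α+β) and prior sample size α+β.
So α+β = 150 and α/(α+β) = 0.37, giving α = 0.37·150 = 55.5 and β = 150 − 55.5 = 94.5.

α = 55.5, β = 94.5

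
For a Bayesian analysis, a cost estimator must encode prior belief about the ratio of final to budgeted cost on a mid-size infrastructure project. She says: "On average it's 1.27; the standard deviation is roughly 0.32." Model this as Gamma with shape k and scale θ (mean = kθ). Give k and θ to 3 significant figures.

k ≈ 15.8, θ ≈ 0.0806

For Gamma(k, scale θ): mean = kθ, variance = kθ², so CV = 1/√k.
CV = SD/mean = 0.32/1.27 = 0.252, hence k = 1/CV² = 15.8.
Then θ = mean/k = 1.27/15.8 = 0.0806.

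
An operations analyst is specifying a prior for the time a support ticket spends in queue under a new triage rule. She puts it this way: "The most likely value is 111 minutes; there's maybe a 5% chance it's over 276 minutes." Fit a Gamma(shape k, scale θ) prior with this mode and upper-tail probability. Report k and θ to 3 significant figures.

Gamma(k,θ) with k>1 has mode (k−1)θ, so θ = 111/(k−1).
Need P(X < 276) = 0.95 with θ tied to k this way. Start at k = 2, θ = 111: P(X<276) ≈ 0.710.
Too low — raise k to concentrate. Iterating converges to k ≈ 4.28.
Then θ = 111/(4.28−1) ≈ 33.9.

k ≈ 4.28, θ ≈ 33.9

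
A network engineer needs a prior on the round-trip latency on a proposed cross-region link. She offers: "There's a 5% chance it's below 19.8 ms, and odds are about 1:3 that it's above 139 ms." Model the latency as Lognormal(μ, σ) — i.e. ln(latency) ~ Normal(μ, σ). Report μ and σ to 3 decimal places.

μ ≈ 4.368, σ ≈ 0.840

If T ~ Lognormal(μ,σ) then ln T ~ Normal(μ,σ), so the p-quantile of ln T is μ + z_p·σ.
ln(19.8) = 2.986 and ln(139) = 4.934; z_{0.05} = -1.645, z_{0.75} = 0.6745.
σ = (4.934 − 2.986)/(0.6745 − (-1.645)) = 0.840.
μ = 2.986 − (-1.645)·0.840 = 4.368.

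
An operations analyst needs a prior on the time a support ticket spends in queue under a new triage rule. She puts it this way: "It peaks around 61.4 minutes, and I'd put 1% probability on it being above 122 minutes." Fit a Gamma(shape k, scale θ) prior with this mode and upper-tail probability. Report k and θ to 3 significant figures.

Gamma(k,θ) with k>1 has mode (k−1)θ, so θ = 61.4/(k−1).
Need P(X < 122) = 0.99 with θ tied to k this way. Start at k = 2, θ = 61.4: P(X<122) ≈ 0.590.
Too low — raise k to concentrate. Iterating converges to k ≈ 11.4.
Then θ = 61.4/(11.4−1) ≈ 5.89.

k ≈ 11.4, θ ≈ 5.89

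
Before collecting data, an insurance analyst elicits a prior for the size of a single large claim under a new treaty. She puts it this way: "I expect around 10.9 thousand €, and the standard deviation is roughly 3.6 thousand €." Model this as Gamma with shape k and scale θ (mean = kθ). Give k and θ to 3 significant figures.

k ≈ 9.17, θ ≈ 1.19

For Gamma(k, scale θ): mean = kθ, variance = kθ², so CV = 1/√k.
CV = SD/mean = 3.6/10.9 = 0.3303, hence k = 1/CV² = 9.17.
Then θ = mean/k = 10.9/9.17 = 1.19.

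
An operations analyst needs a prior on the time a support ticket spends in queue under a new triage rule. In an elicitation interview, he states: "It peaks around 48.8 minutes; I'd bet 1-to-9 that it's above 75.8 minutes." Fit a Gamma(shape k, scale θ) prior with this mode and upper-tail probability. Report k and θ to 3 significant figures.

k ≈ 10.6, θ ≈ 5.06

Gamma(k,θ) with k>1 has mode (k−1)θ, so θ = 48.8/(k−1).
Need P(X < 75.8) = 0.9 with θ tied to k this way. Start at k = 2, θ = 48.8: P(X<75.8) ≈ 0.460.
Too low — raise k to concentrate. Iterating converges to k ≈ 10.6.
Then θ = 48.8/(10.6−1) ≈ 5.06.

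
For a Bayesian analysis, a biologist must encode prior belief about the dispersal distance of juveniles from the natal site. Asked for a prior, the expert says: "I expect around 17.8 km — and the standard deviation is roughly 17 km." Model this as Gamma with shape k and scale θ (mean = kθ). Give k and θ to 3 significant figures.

For Gamma(k, scale θ): mean = kθ, variance = kθ², so CV = 1/√k.
CV = SD/mean = 17/17.8 = 0.9551, hence k = 1/CV² = 1.1.
Then θ = mean/k = 17.8/1.1 = 16.2.

k ≈ 1.1, θ ≈ 16.2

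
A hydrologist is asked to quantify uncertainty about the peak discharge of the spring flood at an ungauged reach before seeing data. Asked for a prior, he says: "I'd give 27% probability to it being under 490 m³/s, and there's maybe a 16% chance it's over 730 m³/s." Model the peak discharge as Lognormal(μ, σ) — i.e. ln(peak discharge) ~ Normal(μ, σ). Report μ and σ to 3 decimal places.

μ ≈ 6.346, σ ≈ 0.248

If T ~ Lognormal(μ,σ) then ln T ~ Normal(μ,σ), so the p-quantile of ln T is μ + z_p·σ.
ln(490) = 6.194 and ln(730) = 6.593; z_{0.27} = -0.6128, z_{0.84} = 0.9945.
σ = (6.593 − 6.194)/(0.9945 − (-0.6128)) = 0.248.
μ = 6.194 − (-0.6128)·0.248 = 6.346.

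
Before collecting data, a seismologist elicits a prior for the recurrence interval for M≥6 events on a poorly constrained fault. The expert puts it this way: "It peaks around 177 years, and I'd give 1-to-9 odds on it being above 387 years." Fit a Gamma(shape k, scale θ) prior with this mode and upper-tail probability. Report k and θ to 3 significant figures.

k ≈ 4.14, θ ≈ 56.3

Gamma(k,θ) with k>1 has mode (k−1)θ, so θ = 177/(k−1).
Need P(X < 387) = 0.9 with θ tied to k this way. Start at k = 2, θ = 177: P(X<387) ≈ 0.642.
Too low — raise k to concentrate. Iterating converges to k ≈ 4.14.
Then θ = 177/(4.14−1) ≈ 56.3.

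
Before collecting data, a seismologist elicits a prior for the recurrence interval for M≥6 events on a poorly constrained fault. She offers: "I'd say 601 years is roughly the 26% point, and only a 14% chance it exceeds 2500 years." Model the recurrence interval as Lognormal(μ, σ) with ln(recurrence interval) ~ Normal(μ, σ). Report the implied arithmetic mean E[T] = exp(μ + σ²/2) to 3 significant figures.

E[T] ≈ 1440 years

If T ~ Lognormal(μ,σ) then ln T ~ Normal(μ,σ), so the p-quantile of ln T is μ + z_p·σ.
ln(601) = 6.399 and ln(2500) = 7.824; z_{0.26} = -0.6433, z_{0.86} = 1.08.
σ = (7.824 − 6.399)/(1.08 − (-0.6433)) = 0.827.
μ = 6.399 − (-0.6433)·0.827 = 6.931.
E[T] = exp(μ + σ²/2) = exp(6.931 + 0.3420) = 1440 years.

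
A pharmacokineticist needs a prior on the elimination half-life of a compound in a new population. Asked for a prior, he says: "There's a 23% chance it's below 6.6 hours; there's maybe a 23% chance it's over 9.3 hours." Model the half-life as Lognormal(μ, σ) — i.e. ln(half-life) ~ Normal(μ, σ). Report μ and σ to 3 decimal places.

μ ≈ 2.059, σ ≈ 0.232

If T ~ Lognormal(μ,σ) then ln T ~ Normal(μ,σ), so the p-quantile of ln T is μ + z_p·σ.
ln(6.6) = 1.887 and ln(9.3) = 2.23; z_{0.23} = -0.7388, z_{0.77} = 0.7388.
σ = (2.23 − 1.887)/(0.7388 − (-0.7388)) = 0.232.
μ = 1.887 − (-0.7388)·0.232 = 2.059.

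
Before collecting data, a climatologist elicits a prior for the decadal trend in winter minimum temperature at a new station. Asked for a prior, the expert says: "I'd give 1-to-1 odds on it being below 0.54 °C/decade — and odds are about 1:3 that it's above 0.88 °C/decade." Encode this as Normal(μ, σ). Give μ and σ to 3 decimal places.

The p-quantile of Normal(μ,σ) is μ + z_p·σ, with z_{0.5} = 0 and z_{0.75} = 0.6745.
Eliminate σ: μ = (z₂·x₁ − z₁·x₂)/(z₂ − z₁) = (0.6745·0.54 − (0)·0.88)/0.6745 = 0.540.
Then σ = (x₂ − x₁)/(z₂ − z₁) = (0.88 − 0.54)/0.6745 = 0.504.

μ = 0.540, σ = 0.504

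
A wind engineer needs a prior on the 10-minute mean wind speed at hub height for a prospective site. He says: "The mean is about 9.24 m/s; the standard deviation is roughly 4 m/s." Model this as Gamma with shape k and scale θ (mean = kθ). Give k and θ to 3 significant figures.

For Gamma(k, scale θ): mean = kθ, variance = kθ², so CV = 1/√k.
CV = SD/mean = 4/9.24 = 0.4329, hence k = 1/CV² = 5.34.
Then θ = mean/k = 9.24/5.34 = 1.73.

k ≈ 5.34, θ ≈ 1.73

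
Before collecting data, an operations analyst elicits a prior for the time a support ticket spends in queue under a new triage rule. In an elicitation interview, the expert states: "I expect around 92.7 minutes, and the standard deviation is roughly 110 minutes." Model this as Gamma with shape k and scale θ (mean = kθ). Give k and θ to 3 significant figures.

For Gamma(k, scale θ): mean = kθ, variance = kθ², so CV = 1/√k.
CV = SD/mean = 110/92.7 = 1.187, hence k = 1/CV² = 0.71.
Then θ = mean/k = 92.7/0.71 = 131.

k ≈ 0.71, θ ≈ 131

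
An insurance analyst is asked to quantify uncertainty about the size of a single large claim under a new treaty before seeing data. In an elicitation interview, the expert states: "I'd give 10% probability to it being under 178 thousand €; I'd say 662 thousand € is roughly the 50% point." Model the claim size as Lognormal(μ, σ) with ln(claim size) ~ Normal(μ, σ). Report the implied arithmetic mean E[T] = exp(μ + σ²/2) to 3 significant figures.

E[T] ≈ 1120 thousand €

If T ~ Lognormal(μ,σ) then ln T ~ Normal(μ,σ), so the p-quantile of ln T is μ + z_p·σ.
ln(178) = 5.182 and ln(662) = 6.495; z_{0.1} = -1.282, z_{0.5} = 0.
σ = (6.495 − 5.182)/(0 − (-1.282)) = 1.025.
μ = 5.182 − (-1.282)·1.025 = 6.495.
E[T] = exp(μ + σ²/2) = exp(6.495 + 0.5252) = 1120 thousand €.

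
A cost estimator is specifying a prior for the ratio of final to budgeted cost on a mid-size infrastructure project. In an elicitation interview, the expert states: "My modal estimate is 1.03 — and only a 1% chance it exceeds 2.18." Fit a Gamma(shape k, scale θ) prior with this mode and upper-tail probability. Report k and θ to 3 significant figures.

k ≈ 9.64, θ ≈ 0.119

Gamma(k,θ) with k>1 has mode (k−1)θ, so θ = 1.03/(k−1).
Need P(X < 2.18) = 0.99 with θ tied to k this way. Start at k = 2, θ = 1.03: P(X<2.18) ≈ 0.625.
Too low — raise k to concentrate. Iterating converges to k ≈ 9.64.
Then θ = 1.03/(9.64−1) ≈ 0.119.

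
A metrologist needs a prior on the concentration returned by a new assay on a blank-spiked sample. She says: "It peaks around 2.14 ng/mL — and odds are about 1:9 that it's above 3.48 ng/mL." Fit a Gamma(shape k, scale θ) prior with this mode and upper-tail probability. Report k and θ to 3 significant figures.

Gamma(k,θ) with k>1 has mode (k−1)θ, so θ = 2.14/(k−1).
Need P(X < 3.48) = 0.9 with θ tied to k this way. Start at k = 2, θ = 2.14: P(X<3.48) ≈ 0.483.
Too low — raise k to concentrate. Iterating converges to k ≈ 8.96.
Then θ = 2.14/(8.96−1) ≈ 0.269.

k ≈ 8.96, θ ≈ 0.269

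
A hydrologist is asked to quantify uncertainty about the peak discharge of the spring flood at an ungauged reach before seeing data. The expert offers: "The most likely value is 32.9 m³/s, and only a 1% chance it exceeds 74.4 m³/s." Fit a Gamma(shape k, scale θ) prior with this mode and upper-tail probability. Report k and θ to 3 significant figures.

k ≈ 8.2, θ ≈ 4.57

Gamma(k,θ) with k>1 has mode (k−1)θ, so θ = 32.9/(k−1).
Need P(X < 74.4) = 0.99 with θ tied to k this way. Start at k = 2, θ = 32.9: P(X<74.4) ≈ 0.660.
Too low — raise k to concentrate. Iterating converges to k ≈ 8.2.
Then θ = 32.9/(8.2−1) ≈ 4.57.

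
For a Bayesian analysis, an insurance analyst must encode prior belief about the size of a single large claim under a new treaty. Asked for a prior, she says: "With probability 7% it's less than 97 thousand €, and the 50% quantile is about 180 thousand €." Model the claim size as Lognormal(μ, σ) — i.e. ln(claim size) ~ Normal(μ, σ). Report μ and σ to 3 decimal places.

μ ≈ 5.193, σ ≈ 0.419

If T ~ Lognormal(μ,σ) then ln T ~ Normal(μ,σ), so the p-quantile of ln T is μ + z_p·σ.
ln(97) = 4.575 and ln(180) = 5.193; z_{0.07} = -1.476, z_{0.5} = 0.
σ = (5.193 − 4.575)/(0 − (-1.476)) = 0.419.
μ = 4.575 − (-1.476)·0.419 = 5.193.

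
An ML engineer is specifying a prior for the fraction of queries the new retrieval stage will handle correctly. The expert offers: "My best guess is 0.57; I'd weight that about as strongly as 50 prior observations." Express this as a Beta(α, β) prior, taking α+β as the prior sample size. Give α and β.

Under the effective-sample-size interpretation, Beta(α, β) has prior mean α/(α+β) and prior sample size α+β.
So α+β = 50 and α/(α+β) = 0.57, giving α = 0.57·50 = 28.5 and β = 50 − 28.5 = 21.5.

α = 28.5, β = 21.5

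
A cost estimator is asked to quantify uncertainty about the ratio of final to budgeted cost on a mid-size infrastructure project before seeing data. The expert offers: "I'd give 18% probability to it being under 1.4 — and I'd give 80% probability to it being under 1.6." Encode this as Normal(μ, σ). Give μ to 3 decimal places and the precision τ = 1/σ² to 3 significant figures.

μ = 1.504, τ = 77.2

The p-quantile of Normal(μ,σ) is μ + z_p·σ, with z_{0.18} = -0.9154 and z_{0.8} = 0.8416.
Eliminate σ: μ = (z₂·x₁ − z₁·x₂)/(z₂ − z₁) = (0.8416·1.4 − (-0.9154)·1.6)/1.757 = 1.504.
Then σ = (x₂ − x₁)/(z₂ − z₁) = (1.6 − 1.4)/1.757 = 0.114.
Precision τ = 1/σ² = 1/0.1138² = 77.2.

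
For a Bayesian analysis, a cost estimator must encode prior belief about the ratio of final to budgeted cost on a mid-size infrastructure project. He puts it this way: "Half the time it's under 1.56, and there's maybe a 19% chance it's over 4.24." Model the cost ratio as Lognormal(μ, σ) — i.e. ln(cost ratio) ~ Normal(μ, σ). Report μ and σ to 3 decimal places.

If T ~ Lognormal(μ,σ) then ln T ~ Normal(μ,σ), so the p-quantile of ln T is μ + z_p·σ.
ln(1.56) = 0.4447 and ln(4.24) = 1.445; z_{0.5} = 0, z_{0.81} = 0.8779.
σ = (1.445 − 0.4447)/(0.8779 − (0)) = 1.139.
μ = 0.4447 − (0)·1.139 = 0.445.

μ ≈ 0.445, σ ≈ 1.139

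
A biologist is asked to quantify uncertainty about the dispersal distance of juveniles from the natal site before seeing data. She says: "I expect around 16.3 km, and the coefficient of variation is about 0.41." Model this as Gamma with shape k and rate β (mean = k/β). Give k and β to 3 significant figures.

k ≈ 5.95, β ≈ 0.365

For Gamma(k, rate β): mean = k/β, variance = k/β², so CV = 1/√k.
CV = 0.41, hence k = 1/CV² = 5.95.
Then β = k/mean = 5.95/16.3 = 0.365.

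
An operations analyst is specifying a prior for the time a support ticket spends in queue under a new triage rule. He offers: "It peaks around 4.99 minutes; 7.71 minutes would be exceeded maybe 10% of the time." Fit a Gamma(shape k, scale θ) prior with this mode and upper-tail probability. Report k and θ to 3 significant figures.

Gamma(k,θ) with k>1 has mode (k−1)θ, so θ = 4.99/(k−1).
Need P(X < 7.71) = 0.9 with θ tied to k this way. Start at k = 2, θ = 4.99: P(X<7.71) ≈ 0.457.
Too low — raise k to concentrate. Iterating converges to k ≈ 10.9.
Then θ = 4.99/(10.9−1) ≈ 0.505.

k ≈ 10.9, θ ≈ 0.505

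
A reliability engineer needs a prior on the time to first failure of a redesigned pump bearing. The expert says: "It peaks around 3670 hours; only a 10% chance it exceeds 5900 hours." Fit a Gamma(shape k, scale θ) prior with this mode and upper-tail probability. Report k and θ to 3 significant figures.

k ≈ 9.34, θ ≈ 440

Gamma(k,θ) with k>1 has mode (k−1)θ, so θ = 3670/(k−1).
Need P(X < 5900) = 0.9 with θ tied to k this way. Start at k = 2, θ = 3670: P(X<5900) ≈ 0.478.
Too low — raise k to concentrate. Iterating converges to k ≈ 9.34.
Then θ = 3670/(9.34−1) ≈ 440.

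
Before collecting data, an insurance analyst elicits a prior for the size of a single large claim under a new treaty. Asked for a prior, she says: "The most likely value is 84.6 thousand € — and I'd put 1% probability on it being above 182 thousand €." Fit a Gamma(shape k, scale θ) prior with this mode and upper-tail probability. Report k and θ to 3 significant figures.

k ≈ 9.25, θ ≈ 10.3

Gamma(k,θ) with k>1 has mode (k−1)θ, so θ = 84.6/(k−1).
Need P(X < 182) = 0.99 with θ tied to k this way. Start at k = 2, θ = 84.6: P(X<182) ≈ 0.633.
Too low — raise k to concentrate. Iterating converges to k ≈ 9.25.
Then θ = 84.6/(9.25−1) ≈ 10.3.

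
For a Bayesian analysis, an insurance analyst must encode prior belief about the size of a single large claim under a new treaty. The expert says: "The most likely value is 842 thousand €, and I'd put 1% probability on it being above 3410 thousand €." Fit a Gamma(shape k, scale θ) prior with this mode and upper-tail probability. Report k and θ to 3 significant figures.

k ≈ 3.13, θ ≈ 395

Gamma(k,θ) with k>1 has mode (k−1)θ, so θ = 842/(k−1).
Need P(X < 3410) = 0.99 with θ tied to k this way. Start at k = 2, θ = 842: P(X<3410) ≈ 0.912.
Too low — raise k to concentrate. Iterating converges to k ≈ 3.13.
Then θ = 842/(3.13−1) ≈ 395.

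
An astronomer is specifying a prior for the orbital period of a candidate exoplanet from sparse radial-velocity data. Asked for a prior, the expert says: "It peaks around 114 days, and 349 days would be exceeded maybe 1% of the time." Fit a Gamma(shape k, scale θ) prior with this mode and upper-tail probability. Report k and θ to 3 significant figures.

Gamma(k,θ) with k>1 has mode (k−1)θ, so θ = 114/(k−1).
Need P(X < 349) = 0.99 with θ tied to k this way. Start at k = 2, θ = 114: P(X<349) ≈ 0.810.
Too low — raise k to concentrate. Iterating converges to k ≈ 4.58.
Then θ = 114/(4.58−1) ≈ 31.9.

k ≈ 4.58, θ ≈ 31.9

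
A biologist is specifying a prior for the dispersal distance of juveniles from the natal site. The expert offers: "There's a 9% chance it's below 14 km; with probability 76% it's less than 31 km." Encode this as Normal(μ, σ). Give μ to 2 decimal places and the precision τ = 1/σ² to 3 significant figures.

μ = 25.13, τ = 0.0145

For Normal(μ,σ), the p-quantile is μ + z_p·σ. Here z_{0.09} = -1.341, z_{0.76} = 0.7063.
So 14 = μ − 1.341σ and 31 = μ + 0.7063σ.
Subtracting: σ = (31 − 14)/(0.7063 − (-1.341)) = 8.30.
Then μ = 14 − (-1.341)·8.30 = 25.13.
Precision τ = 1/σ² = 1/8.305² = 0.0145.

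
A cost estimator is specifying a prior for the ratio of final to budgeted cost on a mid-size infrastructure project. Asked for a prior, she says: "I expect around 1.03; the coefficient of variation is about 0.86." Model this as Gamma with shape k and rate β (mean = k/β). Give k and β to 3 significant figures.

For Gamma(k, rate β): mean = k/β, variance = k/β², so CV = 1/√k.
CV = 0.86, hence k = 1/CV² = 1.35.
Then β = k/mean = 1.35/1.03 = 1.31.

k ≈ 1.35, β ≈ 1.31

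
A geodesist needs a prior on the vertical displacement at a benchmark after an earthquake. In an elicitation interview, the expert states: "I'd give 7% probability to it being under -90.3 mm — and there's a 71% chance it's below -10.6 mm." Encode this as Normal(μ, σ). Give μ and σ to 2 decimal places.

The p-quantile of Normal(μ,σ) is μ + z_p·σ, with z_{0.07} = -1.476 and z_{0.71} = 0.5534.
Eliminate σ: μ = (z₂·x₁ − z₁·x₂)/(z₂ − z₁) = (0.5534·-90.3 − (-1.476)·-10.6)/2.029 = -32.34.
Then σ = (x₂ − x₁)/(z₂ − z₁) = (-10.6 − -90.3)/2.029 = 39.28.

μ = -32.34, σ = 39.28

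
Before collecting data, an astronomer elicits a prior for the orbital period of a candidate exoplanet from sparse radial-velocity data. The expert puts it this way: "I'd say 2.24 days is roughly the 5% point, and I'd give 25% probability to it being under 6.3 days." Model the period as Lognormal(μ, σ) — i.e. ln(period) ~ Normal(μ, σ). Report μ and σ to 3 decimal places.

If T ~ Lognormal(μ,σ) then ln T ~ Normal(μ,σ), so the p-quantile of ln T is μ + z_p·σ.
ln(2.24) = 0.8065 and ln(6.3) = 1.841; z_{0.05} = -1.645, z_{0.25} = -0.6745.
σ = (1.841 − 0.8065)/(-0.6745 − (-1.645)) = 1.066.
μ = 0.8065 − (-1.645)·1.066 = 2.559.

μ ≈ 2.559, σ ≈ 1.066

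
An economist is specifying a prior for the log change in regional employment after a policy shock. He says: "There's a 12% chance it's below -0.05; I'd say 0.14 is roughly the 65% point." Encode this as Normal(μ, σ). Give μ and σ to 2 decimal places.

μ = 0.09, σ = 0.12

For Normal(μ,σ), the p-quantile is μ + z_p·σ. Here z_{0.12} = -1.175, z_{0.65} = 0.3853.
So -0.05 = μ − 1.175σ and 0.14 = μ + 0.3853σ.
Subtracting: σ = (0.14 − -0.05)/(0.3853 − (-1.175)) = 0.12.
Then μ = -0.05 − (-1.175)·0.12 = 0.09.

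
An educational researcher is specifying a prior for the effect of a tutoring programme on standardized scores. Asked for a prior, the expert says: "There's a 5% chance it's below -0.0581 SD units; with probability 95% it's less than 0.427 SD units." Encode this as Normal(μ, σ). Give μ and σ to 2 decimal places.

μ = 0.18, σ = 0.15

For Normal(μ,σ), the p-quantile is μ + z_p·σ. Here z_{0.05} = -1.645, z_{0.95} = 1.645.
So -0.0581 = μ − 1.645σ and 0.427 = μ + 1.645σ.
Subtracting: σ = (0.427 − -0.0581)/(1.645 − (-1.645)) = 0.15.
Then μ = -0.0581 − (-1.645)·0.15 = 0.18.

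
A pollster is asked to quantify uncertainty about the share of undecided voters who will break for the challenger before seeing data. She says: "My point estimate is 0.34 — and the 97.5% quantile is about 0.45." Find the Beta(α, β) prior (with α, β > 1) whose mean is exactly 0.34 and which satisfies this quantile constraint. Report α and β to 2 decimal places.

With mean 0.34 fixed, write α = 0.34s, β = 0.66s where s = α+β.
Need P(θ < 0.45) = 0.975 under Beta(0.34s, 0.66s). Normal approximation: (q−m)/√(m(1−m)/s) ≈ z_{0.975} = 1.96, so s ≈ 0.34·0.66·(1.96)²/(0.45−0.34)² = 71.2.
At s = 71.2: P(θ<0.45) ≈ 0.972. Adjusting to match 0.975 gives s ≈ 75.24.
So α = 0.34·75.24 ≈ 25.58, β = 0.66·75.24 ≈ 49.66.

α ≈ 25.58, β ≈ 49.66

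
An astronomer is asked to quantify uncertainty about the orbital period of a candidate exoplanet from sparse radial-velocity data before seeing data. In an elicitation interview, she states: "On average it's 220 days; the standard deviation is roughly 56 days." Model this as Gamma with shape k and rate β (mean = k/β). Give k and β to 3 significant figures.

k ≈ 15.4, β ≈ 0.0702

For Gamma(k, rate β): mean = k/β, variance = k/β², so CV = 1/√k.
CV = SD/mean = 56/220 = 0.2545, hence k = 1/CV² = 15.4.
Then β = k/mean = 15.4/220 = 0.0702.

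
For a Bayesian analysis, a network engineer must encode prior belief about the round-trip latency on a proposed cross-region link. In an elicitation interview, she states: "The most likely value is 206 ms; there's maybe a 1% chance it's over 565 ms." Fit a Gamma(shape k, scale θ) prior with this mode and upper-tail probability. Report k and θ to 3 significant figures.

Gamma(k,θ) with k>1 has mode (k−1)θ, so θ = 206/(k−1).
Need P(X < 565) = 0.99 with θ tied to k this way. Start at k = 2, θ = 206: P(X<565) ≈ 0.759.
Too low — raise k to concentrate. Iterating converges to k ≈ 5.52.
Then θ = 206/(5.52−1) ≈ 45.6.

k ≈ 5.52, θ ≈ 45.6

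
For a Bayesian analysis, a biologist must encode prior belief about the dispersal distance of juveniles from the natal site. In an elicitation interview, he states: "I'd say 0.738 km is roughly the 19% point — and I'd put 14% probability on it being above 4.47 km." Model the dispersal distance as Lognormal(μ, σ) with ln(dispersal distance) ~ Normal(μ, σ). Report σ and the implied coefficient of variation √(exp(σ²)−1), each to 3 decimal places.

σ ≈ 0.920, CV ≈ 1.153

If T ~ Lognormal(μ,σ) then ln T ~ Normal(μ,σ), so the p-quantile of ln T is μ + z_p·σ.
ln(0.738) = -0.3038 and ln(4.47) = 1.497; z_{0.19} = -0.8779, z_{0.86} = 1.08.
σ = (1.497 − -0.3038)/(1.08 − (-0.8779)) = 0.920.
μ = -0.3038 − (-0.8779)·0.920 = 0.504.
CV = √(exp(σ²)−1) = √(exp(0.8461)−1) = 1.153.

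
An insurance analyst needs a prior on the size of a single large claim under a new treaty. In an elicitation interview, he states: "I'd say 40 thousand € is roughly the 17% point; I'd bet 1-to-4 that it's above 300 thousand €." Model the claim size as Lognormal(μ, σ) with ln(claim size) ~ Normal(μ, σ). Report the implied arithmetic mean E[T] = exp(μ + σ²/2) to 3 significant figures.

E[T] ≈ 219 thousand €

If T ~ Lognormal(μ,σ) then ln T ~ Normal(μ,σ), so the p-quantile of ln T is μ + z_p·σ.
ln(40) = 3.689 and ln(300) = 5.704; z_{0.17} = -0.9542, z_{0.8} = 0.8416.
σ = (5.704 − 3.689)/(0.8416 − (-0.9542)) = 1.122.
μ = 3.689 − (-0.9542)·1.122 = 4.759.
E[T] = exp(μ + σ²/2) = exp(4.759 + 0.6295) = 219 thousand €.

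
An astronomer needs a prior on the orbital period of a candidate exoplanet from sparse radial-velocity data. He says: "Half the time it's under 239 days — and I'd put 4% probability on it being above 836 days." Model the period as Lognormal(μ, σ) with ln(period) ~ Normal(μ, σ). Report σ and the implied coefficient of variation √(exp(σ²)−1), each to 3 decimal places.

σ ≈ 0.715, CV ≈ 0.817

If T ~ Lognormal(μ,σ) then ln T ~ Normal(μ,σ), so the p-quantile of ln T is μ + z_p·σ.
ln(239) = 5.476 and ln(836) = 6.729; z_{0.5} = 0, z_{0.96} = 1.751.
σ = (6.729 − 5.476)/(1.751 − (0)) = 0.715.
μ = 5.476 − (0)·0.715 = 5.476.
CV = √(exp(σ²)−1) = √(exp(0.5116)−1) = 0.817.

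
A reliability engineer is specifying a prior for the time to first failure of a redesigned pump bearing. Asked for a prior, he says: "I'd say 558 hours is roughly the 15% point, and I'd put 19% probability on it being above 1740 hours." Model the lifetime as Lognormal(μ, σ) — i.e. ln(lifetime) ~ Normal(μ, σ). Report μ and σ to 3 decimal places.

μ ≈ 6.940, σ ≈ 0.594

If T ~ Lognormal(μ,σ) then ln T ~ Normal(μ,σ), so the p-quantile of ln T is μ + z_p·σ.
ln(558) = 6.324 and ln(1740) = 7.462; z_{0.15} = -1.036, z_{0.81} = 0.8779.
σ = (7.462 − 6.324)/(0.8779 − (-1.036)) = 0.594.
μ = 6.324 − (-1.036)·0.594 = 6.940.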